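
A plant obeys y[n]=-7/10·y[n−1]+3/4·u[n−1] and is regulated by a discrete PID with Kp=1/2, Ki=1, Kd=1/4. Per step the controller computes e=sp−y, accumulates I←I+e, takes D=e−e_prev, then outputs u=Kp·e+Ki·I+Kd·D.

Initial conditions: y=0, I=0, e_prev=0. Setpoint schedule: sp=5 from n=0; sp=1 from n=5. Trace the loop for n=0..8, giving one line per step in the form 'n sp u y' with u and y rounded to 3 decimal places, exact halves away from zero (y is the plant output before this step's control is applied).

(exact arithmetic carried between steps; '≈' marks a value shown rounded to 6 d.p. or computed from one; I and e_prev carry over from the previous line; the table rounds u and y to 3 d.p., halves away from zero)
n=0: y=0, sp=5, e=sp−y=5; I=5, D=e−e_prev=5; u=1/2·5+1·5+1/4·5=8.75; next y=-7/10·0+3/4·8.75=6.5625
n=1: y=6.5625, sp=5, e=sp−y=-1.5625; I=3.4375, D=e−e_prev=-6.5625; u=1/2·(-1.5625)+1·3.4375+1/4·(-6.5625)=1.015625; next y=-7/10·6.5625+3/4·1.015625≈-3.832031
n=2: y≈-3.832031, sp=5, e=sp−y≈8.832031; I≈12.269531, D=e−e_prev≈10.394531; u=1/2·8.832031+1·12.269531+1/4·10.394531≈19.284180; next y=-7/10·(-3.832031)+3/4·19.284180≈17.145557
n=3: y≈17.145557, sp=5, e=sp−y≈-12.145557; I≈0.123975, D=e−e_prev≈-20.977588; u=1/2·(-12.145557)+1·0.123975+1/4·(-20.977588)≈-11.193201; next y=-7/10·17.145557+3/4·(-11.193201)≈-20.396790
n=4: y≈-20.396790, sp=5, e=sp−y≈25.396790; I≈25.520765, D=e−e_prev≈37.542347; u=1/2·25.396790+1·25.520765+1/4·37.542347≈47.604747; next y=-7/10·(-20.396790)+3/4·47.604747≈49.981313
n=5: y≈49.981313, sp=1, e=sp−y≈-48.981313; I≈-23.460548, D=e−e_prev≈-74.378103; u=1/2·(-48.981313)+1·(-23.460548)+1/4·(-74.378103)≈-66.545731; next y=-7/10·49.981313+3/4·(-66.545731)≈-84.896217
n=6: y≈-84.896217, sp=1, e=sp−y≈85.896217; I≈62.435669, D=e−e_prev≈134.877530; u=1/2·85.896217+1·62.435669+1/4·134.877530≈139.103160; next y=-7/10·(-84.896217)+3/4·139.103160≈163.754722
n=7: y≈163.754722, sp=1, e=sp−y≈-162.754722; I≈-100.319053, D=e−e_prev≈-248.650939; u=1/2·(-162.754722)+1·(-100.319053)+1/4·(-248.650939)≈-243.859149; next y=-7/10·163.754722+3/4·(-243.859149)≈-297.522667
n=8: y≈-297.522667, sp=1, e=sp−y≈298.522667; I≈198.203614, D=e−e_prev≈461.277389; u=1/2·298.522667+1·198.203614+1/4·461.277389≈462.784294; next y=-7/10·(-297.522667)+3/4·462.784294≈555.354087

0 5 8.750 0.000
1 5 1.016 6.563
2 5 19.284 -3.832
3 5 -11.193 17.146
4 5 47.605 -20.397
5 1 -66.546 49.981
6 1 139.103 -84.896
7 1 -243.859 163.755
8 1 462.784 -297.523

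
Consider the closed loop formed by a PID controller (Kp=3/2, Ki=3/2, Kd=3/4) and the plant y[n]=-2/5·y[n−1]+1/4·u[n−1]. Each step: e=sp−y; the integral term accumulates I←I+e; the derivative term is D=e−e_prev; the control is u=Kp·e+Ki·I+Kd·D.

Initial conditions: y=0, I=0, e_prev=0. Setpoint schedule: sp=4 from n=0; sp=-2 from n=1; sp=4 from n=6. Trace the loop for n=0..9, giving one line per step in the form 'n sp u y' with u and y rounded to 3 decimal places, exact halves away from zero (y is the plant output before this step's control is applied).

(exact arithmetic carried between steps; '≈' marks a value shown rounded to 6 d.p. or computed from one; I and e_prev carry over from the previous line; the table rounds u and y to 3 d.p., halves away from zero)
n=0: y=0, sp=4, e=sp−y=4; I=4, D=e−e_prev=4; u=3/2·4+3/2·4+3/4·4=15; next y=-2/5·0+1/4·15=3.75
n=1: y=3.75, sp=-2, e=sp−y=-5.75; I=-1.75, D=e−e_prev=-9.75; u=3/2·(-5.75)+3/2·(-1.75)+3/4·(-9.75)=-18.5625; next y=-2/5·3.75+1/4·(-18.5625)=-6.140625
n=2: y=-6.140625, sp=-2, e=sp−y=4.140625; I=2.390625, D=e−e_prev=9.890625; u=3/2·4.140625+3/2·2.390625+3/4·9.890625≈17.214844; next y=-2/5·(-6.140625)+1/4·17.214844≈6.759961
n=3: y≈6.759961, sp=-2, e=sp−y≈-8.759961; I≈-6.369336, D=e−e_prev≈-12.900586; u=3/2·(-8.759961)+3/2·(-6.369336)+3/4·(-12.900586)≈-32.369385; next y=-2/5·6.759961+1/4·(-32.369385)≈-10.796331
n=4: y≈-10.796331, sp=-2, e=sp−y≈8.796331; I≈2.426995, D=e−e_prev≈17.556292; u=3/2·8.796331+3/2·2.426995+3/4·17.556292≈30.002206; next y=-2/5·(-10.796331)+1/4·30.002206≈11.819084
n=5: y≈11.819084, sp=-2, e=sp−y≈-13.819084; I≈-11.392089, D=e−e_prev≈-22.615414; u=3/2·(-13.819084)+3/2·(-11.392089)+3/4·(-22.615414)≈-54.778320; next y=-2/5·11.819084+1/4·(-54.778320)≈-18.422214
n=6: y≈-18.422214, sp=4, e=sp−y≈22.422214; I≈11.030124, D=e−e_prev≈36.241297; u=3/2·22.422214+3/2·11.030124+3/4·36.241297≈77.359480; next y=-2/5·(-18.422214)+1/4·77.359480≈26.708755
n=7: y≈26.708755, sp=4, e=sp−y≈-22.708755; I≈-11.678631, D=e−e_prev≈-45.130969; u=3/2·(-22.708755)+3/2·(-11.678631)+3/4·(-45.130969)≈-85.429307; next y=-2/5·26.708755+1/4·(-85.429307)≈-32.040829
n=8: y≈-32.040829, sp=4, e=sp−y≈36.040829; I≈24.362198, D=e−e_prev≈58.749584; u=3/2·36.040829+3/2·24.362198+3/4·58.749584≈134.666728; next y=-2/5·(-32.040829)+1/4·134.666728≈46.483014
n=9: y≈46.483014, sp=4, e=sp−y≈-42.483014; I≈-18.120816, D=e−e_prev≈-78.523842; u=3/2·(-42.483014)+3/2·(-18.120816)+3/4·(-78.523842)≈-149.798626; next y=-2/5·46.483014+1/4·(-149.798626)≈-56.042862

0 4 15.000 0.000
1 -2 -18.563 3.750
2 -2 17.215 -6.141
3 -2 -32.369 6.760
4 -2 30.002 -10.796
5 -2 -54.778 11.819
6 4 77.359 -18.422
7 4 -85.429 26.709
8 4 134.667 -32.041
9 4 -149.799 46.483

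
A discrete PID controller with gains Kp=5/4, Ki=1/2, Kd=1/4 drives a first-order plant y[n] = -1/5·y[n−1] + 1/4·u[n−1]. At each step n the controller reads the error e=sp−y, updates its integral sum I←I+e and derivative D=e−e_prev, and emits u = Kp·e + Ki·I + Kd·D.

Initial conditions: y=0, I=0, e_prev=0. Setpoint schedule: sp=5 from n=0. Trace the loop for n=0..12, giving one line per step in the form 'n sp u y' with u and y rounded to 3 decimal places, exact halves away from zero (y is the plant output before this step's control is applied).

(exact arithmetic carried between steps; '≈' marks a value shown rounded to 6 d.p. or computed from one; I and e_prev carry over from the previous line; the table rounds u and y to 3 d.p., halves away from zero)
n=0: y=0, sp=5, e=sp−y=5; I=5, D=e−e_prev=5; u=5/4·5+1/2·5+1/4·5=10; next y=-1/5·0+1/4·10=2.5
n=1: y=2.5, sp=5, e=sp−y=2.5; I=7.5, D=e−e_prev=-2.5; u=5/4·2.5+1/2·7.5+1/4·(-2.5)=6.25; next y=-1/5·2.5+1/4·6.25=1.0625
n=2: y=1.0625, sp=5, e=sp−y=3.9375; I=11.4375, D=e−e_prev=1.4375; u=5/4·3.9375+1/2·11.4375+1/4·1.4375=11; next y=-1/5·1.0625+1/4·11=2.5375
n=3: y=2.5375, sp=5, e=sp−y=2.4625; I=13.9, D=e−e_prev=-1.475; u=5/4·2.4625+1/2·13.9+1/4·(-1.475)=9.659375; next y=-1/5·2.5375+1/4·9.659375≈1.907344
n=4: y≈1.907344, sp=5, e=sp−y≈3.092656; I≈16.992656, D=e−e_prev≈0.630156; u=5/4·3.092656+1/2·16.992656+1/4·0.630156≈12.519688; next y=-1/5·1.907344+1/4·12.519688≈2.748453
n=5: y≈2.748453, sp=5, e=sp−y≈2.251547; I≈19.244203, D=e−e_prev≈-0.841109; u=5/4·2.251547+1/2·19.244203+1/4·(-0.841109)≈12.226258; next y=-1/5·2.748453+1/4·12.226258≈2.506874
n=6: y≈2.506874, sp=5, e=sp−y≈2.493126; I≈21.737329, D=e−e_prev≈0.241579; u=5/4·2.493126+1/2·21.737329+1/4·0.241579≈14.045467; next y=-1/5·2.506874+1/4·14.045467≈3.009992
n=7: y≈3.009992, sp=5, e=sp−y≈1.990008; I≈23.727337, D=e−e_prev≈-0.503118; u=5/4·1.990008+1/2·23.727337+1/4·(-0.503118)≈14.225399; next y=-1/5·3.009992+1/4·14.225399≈2.954351
n=8: y≈2.954351, sp=5, e=sp−y≈2.045649; I≈25.772986, D=e−e_prev≈0.055641; u=5/4·2.045649+1/2·25.772986+1/4·0.055641≈15.457464; next y=-1/5·2.954351+1/4·15.457464≈3.273496
n=9: y≈3.273496, sp=5, e=sp−y≈1.726504; I≈27.499490, D=e−e_prev≈-0.319144; u=5/4·1.726504+1/2·27.499490+1/4·(-0.319144)≈15.828089; next y=-1/5·3.273496+1/4·15.828089≈3.302323
n=10: y≈3.302323, sp=5, e=sp−y≈1.697677; I≈29.197167, D=e−e_prev≈-0.028827; u=5/4·1.697677+1/2·29.197167+1/4·(-0.028827)≈16.713473; next y=-1/5·3.302323+1/4·16.713473≈3.517904
n=11: y≈3.517904, sp=5, e=sp−y≈1.482096; I≈30.679263, D=e−e_prev≈-0.215580; u=5/4·1.482096+1/2·30.679263+1/4·(-0.215580)≈17.138357; next y=-1/5·3.517904+1/4·17.138357≈3.581009
n=12: y≈3.581009, sp=5, e=sp−y≈1.418991; I≈32.098255, D=e−e_prev≈-0.063105; u=5/4·1.418991+1/2·32.098255+1/4·(-0.063105)≈17.807090; next y=-1/5·3.581009+1/4·17.807090≈3.735571

0 5 10.000 0.000
1 5 6.250 2.500
2 5 11.000 1.063
3 5 9.659 2.538
4 5 12.520 1.907
5 5 12.226 2.748
6 5 14.045 2.507
7 5 14.225 3.010
8 5 15.457 2.954
9 5 15.828 3.273
10 5 16.713 3.302
11 5 17.138 3.518
12 5 17.807 3.581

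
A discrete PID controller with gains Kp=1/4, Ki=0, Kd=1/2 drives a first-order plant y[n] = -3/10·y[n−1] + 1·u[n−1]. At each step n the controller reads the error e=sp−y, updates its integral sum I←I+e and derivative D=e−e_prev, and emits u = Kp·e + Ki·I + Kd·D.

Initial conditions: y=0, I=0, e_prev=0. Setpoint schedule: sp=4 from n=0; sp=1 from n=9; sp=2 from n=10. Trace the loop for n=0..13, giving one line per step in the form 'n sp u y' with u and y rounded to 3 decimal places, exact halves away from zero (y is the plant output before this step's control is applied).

(exact arithmetic carried between steps; '≈' marks a value shown rounded to 6 d.p. or computed from one; I and e_prev carry over from the previous line; the table rounds u and y to 3 d.p., halves away from zero)
n=0: y=0, sp=4, e=sp−y=4; I=4, D=e−e_prev=4; u=1/4·4+0·4+1/2·4=3; next y=-3/10·0+1·3=3
n=1: y=3, sp=4, e=sp−y=1; I=5, D=e−e_prev=-3; u=1/4·1+0·5+1/2·(-3)=-1.25; next y=-3/10·3+1·(-1.25)=-2.15
n=2: y=-2.15, sp=4, e=sp−y=6.15; I=11.15, D=e−e_prev=5.15; u=1/4·6.15+0·11.15+1/2·5.15=4.1125; next y=-3/10·(-2.15)+1·4.1125=4.7575
n=3: y=4.7575, sp=4, e=sp−y=-0.7575; I=10.3925, D=e−e_prev=-6.9075; u=1/4·(-0.7575)+0·10.3925+1/2·(-6.9075)=-3.643125; next y=-3/10·4.7575+1·(-3.643125)=-5.070375
n=4: y=-5.070375, sp=4, e=sp−y=9.070375; I=19.462875, D=e−e_prev=9.827875; u=1/4·9.070375+0·19.462875+1/2·9.827875≈7.181531; next y=-3/10·(-5.070375)+1·7.181531≈8.702644
n=5: y≈8.702644, sp=4, e=sp−y≈-4.702644; I≈14.760231, D=e−e_prev≈-13.773019; u=1/4·(-4.702644)+0·14.760231+1/2·(-13.773019)≈-8.062170; next y=-3/10·8.702644+1·(-8.062170)≈-10.672963
n=6: y≈-10.672963, sp=4, e=sp−y≈14.672963; I≈29.433195, D=e−e_prev≈19.375607; u=1/4·14.672963+0·29.433195+1/2·19.375607≈13.356044; next y=-3/10·(-10.672963)+1·13.356044≈16.557933
n=7: y≈16.557933, sp=4, e=sp−y≈-12.557933; I≈16.875261, D=e−e_prev≈-27.230897; u=1/4·(-12.557933)+0·16.875261+1/2·(-27.230897)≈-16.754932; next y=-3/10·16.557933+1·(-16.754932)≈-21.722312
n=8: y≈-21.722312, sp=4, e=sp−y≈25.722312; I≈42.597573, D=e−e_prev≈38.280245; u=1/4·25.722312+0·42.597573+1/2·38.280245≈25.570701; next y=-3/10·(-21.722312)+1·25.570701≈32.087394
n=9: y≈32.087394, sp=1, e=sp−y≈-31.087394; I≈11.510179, D=e−e_prev≈-56.809706; u=1/4·(-31.087394)+0·11.510179+1/2·(-56.809706)≈-36.176702; next y=-3/10·32.087394+1·(-36.176702)≈-45.802920
n=10: y≈-45.802920, sp=2, e=sp−y≈47.802920; I≈59.313099, D=e−e_prev≈78.890314; u=1/4·47.802920+0·59.313099+1/2·78.890314≈51.395887; next y=-3/10·(-45.802920)+1·51.395887≈65.136763
n=11: y≈65.136763, sp=2, e=sp−y≈-63.136763; I≈-3.823664, D=e−e_prev≈-110.939683; u=1/4·(-63.136763)+0·(-3.823664)+1/2·(-110.939683)≈-71.254032; next y=-3/10·65.136763+1·(-71.254032)≈-90.795061
n=12: y≈-90.795061, sp=2, e=sp−y≈92.795061; I≈88.971397, D=e−e_prev≈155.931824; u=1/4·92.795061+0·88.971397+1/2·155.931824≈101.164677; next y=-3/10·(-90.795061)+1·101.164677≈128.403196
n=13: y≈128.403196, sp=2, e=sp−y≈-126.403196; I≈-37.431799, D=e−e_prev≈-219.198257; u=1/4·(-126.403196)+0·(-37.431799)+1/2·(-219.198257)≈-141.199927; next y=-3/10·128.403196+1·(-141.199927)≈-179.720886

0 4 3.000 0.000
1 4 -1.250 3.000
2 4 4.113 -2.150
3 4 -3.643 4.758
4 4 7.182 -5.070
5 4 -8.062 8.703
6 4 13.356 -10.673
7 4 -16.755 16.558
8 4 25.571 -21.722
9 1 -36.177 32.087
10 2 51.396 -45.803
11 2 -71.254 65.137
12 2 101.165 -90.795
13 2 -141.200 128.403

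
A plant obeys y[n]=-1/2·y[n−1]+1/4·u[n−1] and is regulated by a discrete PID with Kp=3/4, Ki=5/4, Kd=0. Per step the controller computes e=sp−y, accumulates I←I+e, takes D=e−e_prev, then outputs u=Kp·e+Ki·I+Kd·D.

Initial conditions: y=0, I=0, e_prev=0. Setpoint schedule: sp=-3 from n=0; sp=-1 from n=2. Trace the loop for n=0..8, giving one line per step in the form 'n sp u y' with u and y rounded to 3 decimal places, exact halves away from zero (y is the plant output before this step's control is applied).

(exact arithmetic carried between steps; '≈' marks a value shown rounded to 6 d.p. or computed from one; I and e_prev carry over from the previous line; the table rounds u and y to 3 d.p., halves away from zero)
n=0: y=0, sp=-3, e=sp−y=-3; I=-3, D=e−e_prev=-3; u=3/4·(-3)+5/4·(-3)+0·(-3)=-6; next y=-1/2·0+1/4·(-6)=-1.5
n=1: y=-1.5, sp=-3, e=sp−y=-1.5; I=-4.5, D=e−e_prev=1.5; u=3/4·(-1.5)+5/4·(-4.5)+0·1.5=-6.75; next y=-1/2·(-1.5)+1/4·(-6.75)=-0.9375
n=2: y=-0.9375, sp=-1, e=sp−y=-0.0625; I=-4.5625, D=e−e_prev=1.4375; u=3/4·(-0.0625)+5/4·(-4.5625)+0·1.4375=-5.75; next y=-1/2·(-0.9375)+1/4·(-5.75)=-0.96875
n=3: y=-0.96875, sp=-1, e=sp−y=-0.03125; I=-4.59375, D=e−e_prev=0.03125; u=3/4·(-0.03125)+5/4·(-4.59375)+0·0.03125=-5.765625; next y=-1/2·(-0.96875)+1/4·(-5.765625)≈-0.957031
n=4: y≈-0.957031, sp=-1, e=sp−y≈-0.042969; I≈-4.636719, D=e−e_prev≈-0.011719; u=3/4·(-0.042969)+5/4·(-4.636719)+0·(-0.011719)≈-5.828125; next y=-1/2·(-0.957031)+1/4·(-5.828125)≈-0.978516
n=5: y≈-0.978516, sp=-1, e=sp−y≈-0.021484; I≈-4.658203, D=e−e_prev≈0.021484; u=3/4·(-0.021484)+5/4·(-4.658203)+0·0.021484≈-5.838867; next y=-1/2·(-0.978516)+1/4·(-5.838867)≈-0.970459
n=6: y≈-0.970459, sp=-1, e=sp−y≈-0.029541; I≈-4.687744, D=e−e_prev≈-0.008057; u=3/4·(-0.029541)+5/4·(-4.687744)+0·(-0.008057)≈-5.881836; next y=-1/2·(-0.970459)+1/4·(-5.881836)≈-0.985229
n=7: y≈-0.985229, sp=-1, e=sp−y≈-0.014771; I≈-4.702515, D=e−e_prev≈0.014771; u=3/4·(-0.014771)+5/4·(-4.702515)+0·0.014771≈-5.889221; next y=-1/2·(-0.985229)+1/4·(-5.889221)≈-0.979691
n=8: y≈-0.979691, sp=-1, e=sp−y≈-0.020309; I≈-4.722824, D=e−e_prev≈-0.005539; u=3/4·(-0.020309)+5/4·(-4.722824)+0·(-0.005539)≈-5.918762; next y=-1/2·(-0.979691)+1/4·(-5.918762)≈-0.989845

0 -3 -6.000 0.000
1 -3 -6.750 -1.500
2 -1 -5.750 -0.938
3 -1 -5.766 -0.969
4 -1 -5.828 -0.957
5 -1 -5.839 -0.979
6 -1 -5.882 -0.970
7 -1 -5.889 -0.985
8 -1 -5.919 -0.980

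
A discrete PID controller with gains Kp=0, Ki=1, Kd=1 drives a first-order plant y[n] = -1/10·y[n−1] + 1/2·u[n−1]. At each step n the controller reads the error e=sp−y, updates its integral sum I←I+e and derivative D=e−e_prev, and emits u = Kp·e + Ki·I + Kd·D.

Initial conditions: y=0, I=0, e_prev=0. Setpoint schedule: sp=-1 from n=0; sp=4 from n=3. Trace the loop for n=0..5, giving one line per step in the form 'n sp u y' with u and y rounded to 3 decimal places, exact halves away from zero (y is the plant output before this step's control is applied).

(exact arithmetic carried between steps; '≈' marks a value shown rounded to 6 d.p. or computed from one; I and e_prev carry over from the previous line; the table rounds u and y to 3 d.p., halves away from zero)
n=0: y=0, sp=-1, e=sp−y=-1; I=-1, D=e−e_prev=-1; u=0·(-1)+1·(-1)+1·(-1)=-2; next y=-1/10·0+1/2·(-2)=-1
n=1: y=-1, sp=-1, e=sp−y=0; I=-1, D=e−e_prev=1; u=0·0+1·(-1)+1·1=0; next y=-1/10·(-1)+1/2·0=0.1
n=2: y=0.1, sp=-1, e=sp−y=-1.1; I=-2.1, D=e−e_prev=-1.1; u=0·(-1.1)+1·(-2.1)+1·(-1.1)=-3.2; next y=-1/10·0.1+1/2·(-3.2)=-1.61
n=3: y=-1.61, sp=4, e=sp−y=5.61; I=3.51, D=e−e_prev=6.71; u=0·5.61+1·3.51+1·6.71=10.22; next y=-1/10·(-1.61)+1/2·10.22=5.271
n=4: y=5.271, sp=4, e=sp−y=-1.271; I=2.239, D=e−e_prev=-6.881; u=0·(-1.271)+1·2.239+1·(-6.881)=-4.642; next y=-1/10·5.271+1/2·(-4.642)=-2.8481
n=5: y=-2.8481, sp=4, e=sp−y=6.8481; I=9.0871, D=e−e_prev=8.1191; u=0·6.8481+1·9.0871+1·8.1191=17.2062; next y=-1/10·(-2.8481)+1/2·17.2062=8.88791

0 -1 -2.000 0.000
1 -1 0.000 -1.000
2 -1 -3.200 0.100
3 4 10.220 -1.610
4 4 -4.642 5.271
5 4 17.206 -2.848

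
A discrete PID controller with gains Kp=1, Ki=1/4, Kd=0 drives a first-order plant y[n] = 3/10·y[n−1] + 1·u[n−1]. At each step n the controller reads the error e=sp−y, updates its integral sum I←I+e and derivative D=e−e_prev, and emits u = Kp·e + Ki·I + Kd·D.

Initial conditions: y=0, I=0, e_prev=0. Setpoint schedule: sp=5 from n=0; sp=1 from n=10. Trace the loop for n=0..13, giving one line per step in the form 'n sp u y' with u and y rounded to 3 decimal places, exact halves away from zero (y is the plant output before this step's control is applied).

(exact arithmetic carried between steps; '≈' marks a value shown rounded to 6 d.p. or computed from one; I and e_prev carry over from the previous line; the table rounds u and y to 3 d.p., halves away from zero)
n=0: y=0, sp=5, e=sp−y=5; I=5, D=e−e_prev=5; u=1·5+1/4·5+0·5=6.25; next y=3/10·0+1·6.25=6.25
n=1: y=6.25, sp=5, e=sp−y=-1.25; I=3.75, D=e−e_prev=-6.25; u=1·(-1.25)+1/4·3.75+0·(-6.25)=-0.3125; next y=3/10·6.25+1·(-0.3125)=1.5625
n=2: y=1.5625, sp=5, e=sp−y=3.4375; I=7.1875, D=e−e_prev=4.6875; u=1·3.4375+1/4·7.1875+0·4.6875=5.234375; next y=3/10·1.5625+1·5.234375=5.703125
n=3: y=5.703125, sp=5, e=sp−y=-0.703125; I=6.484375, D=e−e_prev=-4.140625; u=1·(-0.703125)+1/4·6.484375+0·(-4.140625)≈0.917969; next y=3/10·5.703125+1·0.917969≈2.628906
n=4: y≈2.628906, sp=5, e=sp−y≈2.371094; I≈8.855469, D=e−e_prev≈3.074219; u=1·2.371094+1/4·8.855469+0·3.074219≈4.584961; next y=3/10·2.628906+1·4.584961≈5.373633
n=5: y≈5.373633, sp=5, e=sp−y≈-0.373633; I≈8.481836, D=e−e_prev≈-2.744727; u=1·(-0.373633)+1/4·8.481836+0·(-2.744727)≈1.746826; next y=3/10·5.373633+1·1.746826≈3.358916
n=6: y≈3.358916, sp=5, e=sp−y≈1.641084; I≈10.122920, D=e−e_prev≈2.014717; u=1·1.641084+1/4·10.122920+0·2.014717≈4.171814; next y=3/10·3.358916+1·4.171814≈5.179489
n=7: y≈5.179489, sp=5, e=sp−y≈-0.179489; I≈9.943431, D=e−e_prev≈-1.820573; u=1·(-0.179489)+1/4·9.943431+0·(-1.820573)≈2.306369; next y=3/10·5.179489+1·2.306369≈3.860216
n=8: y≈3.860216, sp=5, e=sp−y≈1.139784; I≈11.083216, D=e−e_prev≈1.319273; u=1·1.139784+1/4·11.083216+0·1.319273≈3.910588; next y=3/10·3.860216+1·3.910588≈5.068653
n=9: y≈5.068653, sp=5, e=sp−y≈-0.068653; I≈11.014563, D=e−e_prev≈-1.208437; u=1·(-0.068653)+1/4·11.014563+0·(-1.208437)≈2.684988; next y=3/10·5.068653+1·2.684988≈4.205584
n=10: y≈4.205584, sp=1, e=sp−y≈-3.205584; I≈7.808979, D=e−e_prev≈-3.136931; u=1·(-3.205584)+1/4·7.808979+0·(-3.136931)≈-1.253339; next y=3/10·4.205584+1·(-1.253339)≈0.008336
n=11: y≈0.008336, sp=1, e=sp−y≈0.991664; I≈8.800643, D=e−e_prev≈4.197247; u=1·0.991664+1/4·8.800643+0·4.197247≈3.191824; next y=3/10·0.008336+1·3.191824≈3.194325
n=12: y≈3.194325, sp=1, e=sp−y≈-2.194325; I≈6.606317, D=e−e_prev≈-3.185989; u=1·(-2.194325)+1/4·6.606317+0·(-3.185989)≈-0.542746; next y=3/10·3.194325+1·(-0.542746)≈0.415552
n=13: y≈0.415552, sp=1, e=sp−y≈0.584448; I≈7.190766, D=e−e_prev≈2.778774; u=1·0.584448+1/4·7.190766+0·2.778774≈2.382140; next y=3/10·0.415552+1·2.382140≈2.506805

0 5 6.250 0.000
1 5 -0.313 6.250
2 5 5.234 1.563
3 5 0.918 5.703
4 5 4.585 2.629
5 5 1.747 5.374
6 5 4.172 3.359
7 5 2.306 5.179
8 5 3.911 3.860
9 5 2.685 5.069
10 1 -1.253 4.206
11 1 3.192 0.008
12 1 -0.543 3.194
13 1 2.382 0.416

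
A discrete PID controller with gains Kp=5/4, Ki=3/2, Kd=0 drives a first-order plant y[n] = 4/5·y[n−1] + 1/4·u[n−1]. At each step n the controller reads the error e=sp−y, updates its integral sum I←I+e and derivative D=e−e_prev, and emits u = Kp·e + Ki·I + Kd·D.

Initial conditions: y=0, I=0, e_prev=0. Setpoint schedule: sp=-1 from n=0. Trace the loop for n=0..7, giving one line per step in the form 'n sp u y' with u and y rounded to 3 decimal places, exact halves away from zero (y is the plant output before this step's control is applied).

(exact arithmetic carried between steps; '≈' marks a value shown rounded to 6 d.p. or computed from one; I and e_prev carry over from the previous line; the table rounds u and y to 3 d.p., halves away from zero)
n=0: y=0, sp=-1, e=sp−y=-1; I=-1, D=e−e_prev=-1; u=5/4·(-1)+3/2·(-1)+0·(-1)=-2.75; next y=4/5·0+1/4·(-2.75)=-0.6875
n=1: y=-0.6875, sp=-1, e=sp−y=-0.3125; I=-1.3125, D=e−e_prev=0.6875; u=5/4·(-0.3125)+3/2·(-1.3125)+0·0.6875=-2.359375; next y=4/5·(-0.6875)+1/4·(-2.359375)≈-1.139844
n=2: y≈-1.139844, sp=-1, e=sp−y≈0.139844; I≈-1.172656, D=e−e_prev≈0.452344; u=5/4·0.139844+3/2·(-1.172656)+0·0.452344≈-1.584180; next y=4/5·(-1.139844)+1/4·(-1.584180)≈-1.307920
n=3: y≈-1.307920, sp=-1, e=sp−y≈0.307920; I≈-0.864736, D=e−e_prev≈0.168076; u=5/4·0.307920+3/2·(-0.864736)+0·0.168076≈-0.912205; next y=4/5·(-1.307920)+1/4·(-0.912205)≈-1.274387
n=4: y≈-1.274387, sp=-1, e=sp−y≈0.274387; I≈-0.590349, D=e−e_prev≈-0.033533; u=5/4·0.274387+3/2·(-0.590349)+0·(-0.033533)≈-0.542540; next y=4/5·(-1.274387)+1/4·(-0.542540)≈-1.155145
n=5: y≈-1.155145, sp=-1, e=sp−y≈0.155145; I≈-0.435205, D=e−e_prev≈-0.119242; u=5/4·0.155145+3/2·(-0.435205)+0·(-0.119242)≈-0.458876; next y=4/5·(-1.155145)+1/4·(-0.458876)≈-1.038835
n=6: y≈-1.038835, sp=-1, e=sp−y≈0.038835; I≈-0.396370, D=e−e_prev≈-0.116310; u=5/4·0.038835+3/2·(-0.396370)+0·(-0.116310)≈-0.546011; next y=4/5·(-1.038835)+1/4·(-0.546011)≈-0.967571
n=7: y≈-0.967571, sp=-1, e=sp−y≈-0.032429; I≈-0.428799, D=e−e_prev≈-0.071264; u=5/4·(-0.032429)+3/2·(-0.428799)+0·(-0.071264)≈-0.683736; next y=4/5·(-0.967571)+1/4·(-0.683736)≈-0.944990

0 -1 -2.750 0.000
1 -1 -2.359 -0.688
2 -1 -1.584 -1.140
3 -1 -0.912 -1.308
4 -1 -0.543 -1.274
5 -1 -0.459 -1.155
6 -1 -0.546 -1.039
7 -1 -0.684 -0.968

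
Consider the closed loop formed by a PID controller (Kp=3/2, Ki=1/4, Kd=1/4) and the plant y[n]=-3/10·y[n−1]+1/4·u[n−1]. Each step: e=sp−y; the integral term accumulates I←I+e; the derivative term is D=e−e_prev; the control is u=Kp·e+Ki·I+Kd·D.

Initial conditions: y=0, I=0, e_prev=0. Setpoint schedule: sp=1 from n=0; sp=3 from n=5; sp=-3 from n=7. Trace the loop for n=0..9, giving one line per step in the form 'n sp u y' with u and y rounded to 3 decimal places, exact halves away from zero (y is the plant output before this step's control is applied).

(exact arithmetic carried between steps; '≈' marks a value shown rounded to 6 d.p. or computed from one; I and e_prev carry over from the previous line; the table rounds u and y to 3 d.p., halves away from zero)
n=0: y=0, sp=1, e=sp−y=1; I=1, D=e−e_prev=1; u=3/2·1+1/4·1+1/4·1=2; next y=-3/10·0+1/4·2=0.5
n=1: y=0.5, sp=1, e=sp−y=0.5; I=1.5, D=e−e_prev=-0.5; u=3/2·0.5+1/4·1.5+1/4·(-0.5)=1; next y=-3/10·0.5+1/4·1=0.1
n=2: y=0.1, sp=1, e=sp−y=0.9; I=2.4, D=e−e_prev=0.4; u=3/2·0.9+1/4·2.4+1/4·0.4=2.05; next y=-3/10·0.1+1/4·2.05=0.4825
n=3: y=0.4825, sp=1, e=sp−y=0.5175; I=2.9175, D=e−e_prev=-0.3825; u=3/2·0.5175+1/4·2.9175+1/4·(-0.3825)=1.41; next y=-3/10·0.4825+1/4·1.41=0.20775
n=4: y=0.20775, sp=1, e=sp−y=0.79225; I=3.70975, D=e−e_prev=0.27475; u=3/2·0.79225+1/4·3.70975+1/4·0.27475=2.1845; next y=-3/10·0.20775+1/4·2.1845=0.4838
n=5: y=0.4838, sp=3, e=sp−y=2.5162; I=6.22595, D=e−e_prev=1.72395; u=3/2·2.5162+1/4·6.22595+1/4·1.72395=5.761775; next y=-3/10·0.4838+1/4·5.761775≈1.295304
n=6: y≈1.295304, sp=3, e=sp−y≈1.704696; I≈7.930646, D=e−e_prev≈-0.811504; u=3/2·1.704696+1/4·7.930646+1/4·(-0.811504)≈4.33683; next y=-3/10·1.295304+1/4·4.33683≈0.695616
n=7: y≈0.695616, sp=-3, e=sp−y≈-3.695616; I≈4.235030, D=e−e_prev≈-5.400313; u=3/2·(-3.695616)+1/4·4.235030+1/4·(-5.400313)≈-5.834745; next y=-3/10·0.695616+1/4·(-5.834745)≈-1.667371
n=8: y≈-1.667371, sp=-3, e=sp−y≈-1.332629; I≈2.902401, D=e−e_prev≈2.362988; u=3/2·(-1.332629)+1/4·2.902401+1/4·2.362988≈-0.682596; next y=-3/10·(-1.667371)+1/4·(-0.682596)≈0.329562
n=9: y≈0.329562, sp=-3, e=sp−y≈-3.329562; I≈-0.427161, D=e−e_prev≈-1.996934; u=3/2·(-3.329562)+1/4·(-0.427161)+1/4·(-1.996934)≈-5.600367; next y=-3/10·0.329562+1/4·(-5.600367)≈-1.498961

0 1 2.000 0.000
1 1 1.000 0.500
2 1 2.050 0.100
3 1 1.410 0.483
4 1 2.185 0.208
5 3 5.762 0.484
6 3 4.337 1.295
7 -3 -5.835 0.696
8 -3 -0.683 -1.667
9 -3 -5.600 0.330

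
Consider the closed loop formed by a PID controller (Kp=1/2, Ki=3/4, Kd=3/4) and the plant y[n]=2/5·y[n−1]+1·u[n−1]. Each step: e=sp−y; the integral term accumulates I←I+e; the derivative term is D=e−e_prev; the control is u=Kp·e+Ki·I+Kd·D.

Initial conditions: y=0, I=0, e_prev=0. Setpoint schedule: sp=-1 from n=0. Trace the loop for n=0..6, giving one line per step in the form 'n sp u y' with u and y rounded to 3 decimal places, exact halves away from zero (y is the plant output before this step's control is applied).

0 -1 -2.000 0.000
1 -1 2.000 -2.000
2 -1 -5.150 1.200
3 -1 7.340 -4.670
4 -1 -14.594 5.472
5 -1 23.913 -12.405
6 -1 -43.653 18.951

(exact arithmetic carried between steps; '≈' marks a value shown rounded to 6 d.p. or computed from one; I and e_prev carry over from the previous line; the table rounds u and y to 3 d.p., halves away from zero)
n=0: y=0, sp=-1, e=sp−y=-1; I=-1, D=e−e_prev=-1; u=1/2·(-1)+3/4·(-1)+3/4·(-1)=-2; next y=2/5·0+1·(-2)=-2
n=1: y=-2, sp=-1, e=sp−y=1; I=0, D=e−e_prev=2; u=1/2·1+3/4·0+3/4·2=2; next y=2/5·(-2)+1·2=1.2
n=2: y=1.2, sp=-1, e=sp−y=-2.2; I=-2.2, D=e−e_prev=-3.2; u=1/2·(-2.2)+3/4·(-2.2)+3/4·(-3.2)=-5.15; next y=2/5·1.2+1·(-5.15)=-4.67
n=3: y=-4.67, sp=-1, e=sp−y=3.67; I=1.47, D=e−e_prev=5.87; u=1/2·3.67+3/4·1.47+3/4·5.87=7.34; next y=2/5·(-4.67)+1·7.34=5.472
n=4: y=5.472, sp=-1, e=sp−y=-6.472; I=-5.002, D=e−e_prev=-10.142; u=1/2·(-6.472)+3/4·(-5.002)+3/4·(-10.142)=-14.594; next y=2/5·5.472+1·(-14.594)=-12.4052
n=5: y=-12.4052, sp=-1, e=sp−y=11.4052; I=6.4032, D=e−e_prev=17.8772; u=1/2·11.4052+3/4·6.4032+3/4·17.8772=23.9129; next y=2/5·(-12.4052)+1·23.9129=18.95082
n=6: y=18.95082, sp=-1, e=sp−y=-19.95082; I=-13.54762, D=e−e_prev=-31.35602; u=1/2·(-19.95082)+3/4·(-13.54762)+3/4·(-31.35602)=-43.65314; next y=2/5·18.95082+1·(-43.65314)=-36.072812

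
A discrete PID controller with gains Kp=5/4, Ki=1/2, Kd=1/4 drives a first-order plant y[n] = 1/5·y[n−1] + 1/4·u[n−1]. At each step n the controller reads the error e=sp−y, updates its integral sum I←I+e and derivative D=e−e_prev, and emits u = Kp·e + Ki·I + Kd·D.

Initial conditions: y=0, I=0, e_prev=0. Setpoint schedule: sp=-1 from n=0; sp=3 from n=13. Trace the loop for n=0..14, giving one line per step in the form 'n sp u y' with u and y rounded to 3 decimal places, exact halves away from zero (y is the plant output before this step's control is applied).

0 -1 -2.000 0.000
1 -1 -1.250 -0.500
2 -1 -1.800 -0.413
3 -1 -1.832 -0.533
4 -1 -2.032 -0.564
5 -1 -2.145 -0.621
6 -1 -2.269 -0.660
7 -1 -2.371 -0.699
8 -1 -2.465 -0.733
9 -1 -2.546 -0.763
10 -1 -2.620 -0.789
11 -1 -2.685 -0.813
12 -1 -2.742 -0.834
13 3 5.207 -0.852
14 3 2.161 1.131

(exact arithmetic carried between steps; '≈' marks a value shown rounded to 6 d.p. or computed from one; I and e_prev carry over from the previous line; the table rounds u and y to 3 d.p., halves away from zero)
n=0: y=0, sp=-1, e=sp−y=-1; I=-1, D=e−e_prev=-1; u=5/4·(-1)+1/2·(-1)+1/4·(-1)=-2; next y=1/5·0+1/4·(-2)=-0.5
n=1: y=-0.5, sp=-1, e=sp−y=-0.5; I=-1.5, D=e−e_prev=0.5; u=5/4·(-0.5)+1/2·(-1.5)+1/4·0.5=-1.25; next y=1/5·(-0.5)+1/4·(-1.25)=-0.4125
n=2: y=-0.4125, sp=-1, e=sp−y=-0.5875; I=-2.0875, D=e−e_prev=-0.0875; u=5/4·(-0.5875)+1/2·(-2.0875)+1/4·(-0.0875)=-1.8; next y=1/5·(-0.4125)+1/4·(-1.8)=-0.5325
n=3: y=-0.5325, sp=-1, e=sp−y=-0.4675; I=-2.555, D=e−e_prev=0.12; u=5/4·(-0.4675)+1/2·(-2.555)+1/4·0.12=-1.831875; next y=1/5·(-0.5325)+1/4·(-1.831875)≈-0.564469
n=4: y≈-0.564469, sp=-1, e=sp−y≈-0.435531; I≈-2.990531, D=e−e_prev≈0.031969; u=5/4·(-0.435531)+1/2·(-2.990531)+1/4·0.031969≈-2.031688; next y=1/5·(-0.564469)+1/4·(-2.031688)≈-0.620816
n=5: y≈-0.620816, sp=-1, e=sp−y≈-0.379184; I≈-3.369716, D=e−e_prev≈0.056347; u=5/4·(-0.379184)+1/2·(-3.369716)+1/4·0.056347≈-2.144752; next y=1/5·(-0.620816)+1/4·(-2.144752)≈-0.660351
n=6: y≈-0.660351, sp=-1, e=sp−y≈-0.339649; I≈-3.709365, D=e−e_prev≈0.039535; u=5/4·(-0.339649)+1/2·(-3.709365)+1/4·0.039535≈-2.269360; next y=1/5·(-0.660351)+1/4·(-2.269360)≈-0.699410
n=7: y≈-0.699410, sp=-1, e=sp−y≈-0.300590; I≈-4.009954, D=e−e_prev≈0.039059; u=5/4·(-0.300590)+1/2·(-4.009954)+1/4·0.039059≈-2.370950; next y=1/5·(-0.699410)+1/4·(-2.370950)≈-0.732619
n=8: y≈-0.732619, sp=-1, e=sp−y≈-0.267381; I≈-4.277335, D=e−e_prev≈0.033209; u=5/4·(-0.267381)+1/2·(-4.277335)+1/4·0.033209≈-2.464591; next y=1/5·(-0.732619)+1/4·(-2.464591)≈-0.762672
n=9: y≈-0.762672, sp=-1, e=sp−y≈-0.237328; I≈-4.514663, D=e−e_prev≈0.030052; u=5/4·(-0.237328)+1/2·(-4.514663)+1/4·0.030052≈-2.546479; next y=1/5·(-0.762672)+1/4·(-2.546479)≈-0.789154
n=10: y≈-0.789154, sp=-1, e=sp−y≈-0.210846; I≈-4.725509, D=e−e_prev≈0.026483; u=5/4·(-0.210846)+1/2·(-4.725509)+1/4·0.026483≈-2.619691; next y=1/5·(-0.789154)+1/4·(-2.619691)≈-0.812754
n=11: y≈-0.812754, sp=-1, e=sp−y≈-0.187246; I≈-4.912756, D=e−e_prev≈0.023600; u=5/4·(-0.187246)+1/2·(-4.912756)+1/4·0.023600≈-2.684536; next y=1/5·(-0.812754)+1/4·(-2.684536)≈-0.833685
n=12: y≈-0.833685, sp=-1, e=sp−y≈-0.166315; I≈-5.079071, D=e−e_prev≈0.020931; u=5/4·(-0.166315)+1/2·(-5.079071)+1/4·0.020931≈-2.742197; next y=1/5·(-0.833685)+1/4·(-2.742197)≈-0.852286
n=13: y≈-0.852286, sp=3, e=sp−y≈3.852286; I≈-1.226785, D=e−e_prev≈4.018601; u=5/4·3.852286+1/2·(-1.226785)+1/4·4.018601≈5.206616; next y=1/5·(-0.852286)+1/4·5.206616≈1.131197
n=14: y≈1.131197, sp=3, e=sp−y≈1.868803; I≈0.642019, D=e−e_prev≈-1.983483; u=5/4·1.868803+1/2·0.642019+1/4·(-1.983483)≈2.161143; next y=1/5·1.131197+1/4·2.161143≈0.766525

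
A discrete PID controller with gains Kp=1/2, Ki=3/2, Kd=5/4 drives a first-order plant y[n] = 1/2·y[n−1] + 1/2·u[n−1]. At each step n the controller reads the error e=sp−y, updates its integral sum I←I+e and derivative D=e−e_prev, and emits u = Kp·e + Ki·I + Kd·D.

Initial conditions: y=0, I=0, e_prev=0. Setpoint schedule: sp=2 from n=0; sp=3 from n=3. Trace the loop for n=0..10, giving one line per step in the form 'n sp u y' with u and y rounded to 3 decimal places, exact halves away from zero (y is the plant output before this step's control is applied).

0 2 6.500 0.000
1 2 -3.563 3.250
2 2 9.695 -0.156
3 3 -4.087 4.770
4 3 12.558 0.341
5 3 -8.841 6.450
6 3 18.467 -1.196
7 3 -16.748 8.636
8 3 28.336 -4.056
9 3 -29.582 12.140
10 3 44.752 -8.721

(exact arithmetic carried between steps; '≈' marks a value shown rounded to 6 d.p. or computed from one; I and e_prev carry over from the previous line; the table rounds u and y to 3 d.p., halves away from zero)
n=0: y=0, sp=2, e=sp−y=2; I=2, D=e−e_prev=2; u=1/2·2+3/2·2+5/4·2=6.5; next y=1/2·0+1/2·6.5=3.25
n=1: y=3.25, sp=2, e=sp−y=-1.25; I=0.75, D=e−e_prev=-3.25; u=1/2·(-1.25)+3/2·0.75+5/4·(-3.25)=-3.5625; next y=1/2·3.25+1/2·(-3.5625)=-0.15625
n=2: y=-0.15625, sp=2, e=sp−y=2.15625; I=2.90625, D=e−e_prev=3.40625; u=1/2·2.15625+3/2·2.90625+5/4·3.40625≈9.695313; next y=1/2·(-0.15625)+1/2·9.695313≈4.769531
n=3: y≈4.769531, sp=3, e=sp−y≈-1.769531; I≈1.136719, D=e−e_prev≈-3.925781; u=1/2·(-1.769531)+3/2·1.136719+5/4·(-3.925781)≈-4.086914; next y=1/2·4.769531+1/2·(-4.086914)≈0.341309
n=4: y≈0.341309, sp=3, e=sp−y≈2.658691; I≈3.795410, D=e−e_prev≈4.428223; u=1/2·2.658691+3/2·3.795410+5/4·4.428223≈12.557739; next y=1/2·0.341309+1/2·12.557739≈6.449524
n=5: y≈6.449524, sp=3, e=sp−y≈-3.449524; I≈0.345886, D=e−e_prev≈-6.108215; u=1/2·(-3.449524)+3/2·0.345886+5/4·(-6.108215)≈-8.841202; next y=1/2·6.449524+1/2·(-8.841202)≈-1.195839
n=6: y≈-1.195839, sp=3, e=sp−y≈4.195839; I≈4.541725, D=e−e_prev≈7.645363; u=1/2·4.195839+3/2·4.541725+5/4·7.645363≈18.467211; next y=1/2·(-1.195839)+1/2·18.467211≈8.635686
n=7: y≈8.635686, sp=3, e=sp−y≈-5.635686; I≈-1.093961, D=e−e_prev≈-9.831525; u=1/2·(-5.635686)+3/2·(-1.093961)+5/4·(-9.831525)≈-16.748190; next y=1/2·8.635686+1/2·(-16.748190)≈-4.056252
n=8: y≈-4.056252, sp=3, e=sp−y≈7.056252; I≈5.962291, D=e−e_prev≈12.691938; u=1/2·7.056252+3/2·5.962291+5/4·12.691938≈28.336486; next y=1/2·(-4.056252)+1/2·28.336486≈12.140117
n=9: y≈12.140117, sp=3, e=sp−y≈-9.140117; I≈-3.177825, D=e−e_prev≈-16.196369; u=1/2·(-9.140117)+3/2·(-3.177825)+5/4·(-16.196369)≈-29.582258; next y=1/2·12.140117+1/2·(-29.582258)≈-8.721070
n=10: y≈-8.721070, sp=3, e=sp−y≈11.721070; I≈8.543245, D=e−e_prev≈20.861187; u=1/2·11.721070+3/2·8.543245+5/4·20.861187≈44.751887; next y=1/2·(-8.721070)+1/2·44.751887≈18.015408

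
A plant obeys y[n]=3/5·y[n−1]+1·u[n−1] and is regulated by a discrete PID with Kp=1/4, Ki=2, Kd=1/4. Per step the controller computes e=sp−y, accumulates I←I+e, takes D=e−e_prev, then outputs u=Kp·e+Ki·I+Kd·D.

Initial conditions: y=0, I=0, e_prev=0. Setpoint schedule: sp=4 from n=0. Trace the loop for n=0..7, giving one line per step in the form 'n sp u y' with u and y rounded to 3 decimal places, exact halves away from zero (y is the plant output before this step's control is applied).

(exact arithmetic carried between steps; '≈' marks a value shown rounded to 6 d.p. or computed from one; I and e_prev carry over from the previous line; the table rounds u and y to 3 d.p., halves away from zero)
n=0: y=0, sp=4, e=sp−y=4; I=4, D=e−e_prev=4; u=1/4·4+2·4+1/4·4=10; next y=3/5·0+1·10=10
n=1: y=10, sp=4, e=sp−y=-6; I=-2, D=e−e_prev=-10; u=1/4·(-6)+2·(-2)+1/4·(-10)=-8; next y=3/5·10+1·(-8)=-2
n=2: y=-2, sp=4, e=sp−y=6; I=4, D=e−e_prev=12; u=1/4·6+2·4+1/4·12=12.5; next y=3/5·(-2)+1·12.5=11.3
n=3: y=11.3, sp=4, e=sp−y=-7.3; I=-3.3, D=e−e_prev=-13.3; u=1/4·(-7.3)+2·(-3.3)+1/4·(-13.3)=-11.75; next y=3/5·11.3+1·(-11.75)=-4.97
n=4: y=-4.97, sp=4, e=sp−y=8.97; I=5.67, D=e−e_prev=16.27; u=1/4·8.97+2·5.67+1/4·16.27=17.65; next y=3/5·(-4.97)+1·17.65=14.668
n=5: y=14.668, sp=4, e=sp−y=-10.668; I=-4.998, D=e−e_prev=-19.638; u=1/4·(-10.668)+2·(-4.998)+1/4·(-19.638)=-17.5725; next y=3/5·14.668+1·(-17.5725)=-8.7717
n=6: y=-8.7717, sp=4, e=sp−y=12.7717; I=7.7737, D=e−e_prev=23.4397; u=1/4·12.7717+2·7.7737+1/4·23.4397=24.60025; next y=3/5·(-8.7717)+1·24.60025=19.33723
n=7: y=19.33723, sp=4, e=sp−y=-15.33723; I=-7.56353, D=e−e_prev=-28.10893; u=1/4·(-15.33723)+2·(-7.56353)+1/4·(-28.10893)=-25.9886; next y=3/5·19.33723+1·(-25.9886)=-14.386262

0 4 10.000 0.000
1 4 -8.000 10.000
2 4 12.500 -2.000
3 4 -11.750 11.300
4 4 17.650 -4.970
5 4 -17.573 14.668
6 4 24.600 -8.772
7 4 -25.989 19.337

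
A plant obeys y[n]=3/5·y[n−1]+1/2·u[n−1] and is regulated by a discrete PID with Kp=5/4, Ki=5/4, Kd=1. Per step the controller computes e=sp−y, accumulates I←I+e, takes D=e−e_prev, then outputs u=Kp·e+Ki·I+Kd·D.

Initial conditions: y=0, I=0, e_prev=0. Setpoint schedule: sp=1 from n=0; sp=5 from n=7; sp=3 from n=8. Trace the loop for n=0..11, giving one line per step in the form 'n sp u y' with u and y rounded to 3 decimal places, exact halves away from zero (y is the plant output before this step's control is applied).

(exact arithmetic carried between steps; '≈' marks a value shown rounded to 6 d.p. or computed from one; I and e_prev carry over from the previous line; the table rounds u and y to 3 d.p., halves away from zero)
n=0: y=0, sp=1, e=sp−y=1; I=1, D=e−e_prev=1; u=5/4·1+5/4·1+1·1=3.5; next y=3/5·0+1/2·3.5=1.75
n=1: y=1.75, sp=1, e=sp−y=-0.75; I=0.25, D=e−e_prev=-1.75; u=5/4·(-0.75)+5/4·0.25+1·(-1.75)=-2.375; next y=3/5·1.75+1/2·(-2.375)=-0.1375
n=2: y=-0.1375, sp=1, e=sp−y=1.1375; I=1.3875, D=e−e_prev=1.8875; u=5/4·1.1375+5/4·1.3875+1·1.8875=5.04375; next y=3/5·(-0.1375)+1/2·5.04375=2.439375
n=3: y=2.439375, sp=1, e=sp−y=-1.439375; I=-0.051875, D=e−e_prev=-2.576875; u=5/4·(-1.439375)+5/4·(-0.051875)+1·(-2.576875)≈-4.440938; next y=3/5·2.439375+1/2·(-4.440938)≈-0.756844
n=4: y≈-0.756844, sp=1, e=sp−y≈1.756844; I≈1.704969, D=e−e_prev≈3.196219; u=5/4·1.756844+5/4·1.704969+1·3.196219≈7.523484; next y=3/5·(-0.756844)+1/2·7.523484≈3.307636
n=5: y≈3.307636, sp=1, e=sp−y≈-2.307636; I≈-0.602667, D=e−e_prev≈-4.064480; u=5/4·(-2.307636)+5/4·(-0.602667)+1·(-4.064480)≈-7.702359; next y=3/5·3.307636+1/2·(-7.702359)≈-1.866598
n=6: y≈-1.866598, sp=1, e=sp−y≈2.866598; I≈2.263931, D=e−e_prev≈5.174234; u=5/4·2.866598+5/4·2.263931+1·5.174234≈11.587394; next y=3/5·(-1.866598)+1/2·11.587394≈4.673738
n=7: y≈4.673738, sp=5, e=sp−y≈0.326262; I≈2.590192, D=e−e_prev≈-2.540336; u=5/4·0.326262+5/4·2.590192+1·(-2.540336)≈1.105231; next y=3/5·4.673738+1/2·1.105231≈3.356859
n=8: y≈3.356859, sp=3, e=sp−y≈-0.356859; I≈2.233334, D=e−e_prev≈-0.683120; u=5/4·(-0.356859)+5/4·2.233334+1·(-0.683120)≈1.662473; next y=3/5·3.356859+1/2·1.662473≈2.845352
n=9: y≈2.845352, sp=3, e=sp−y≈0.154648; I≈2.387982, D=e−e_prev≈0.511507; u=5/4·0.154648+5/4·2.387982+1·0.511507≈3.689794; next y=3/5·2.845352+1/2·3.689794≈3.552108
n=10: y≈3.552108, sp=3, e=sp−y≈-0.552108; I≈1.835874, D=e−e_prev≈-0.706756; u=5/4·(-0.552108)+5/4·1.835874+1·(-0.706756)≈0.897951; next y=3/5·3.552108+1/2·0.897951≈2.580240
n=11: y≈2.580240, sp=3, e=sp−y≈0.419760; I≈2.255633, D=e−e_prev≈0.971868; u=5/4·0.419760+5/4·2.255633+1·0.971868≈4.316109; next y=3/5·2.580240+1/2·4.316109≈3.706199

0 1 3.500 0.000
1 1 -2.375 1.750
2 1 5.044 -0.138
3 1 -4.441 2.439
4 1 7.523 -0.757
5 1 -7.702 3.308
6 1 11.587 -1.867
7 5 1.105 4.674
8 3 1.662 3.357
9 3 3.690 2.845
10 3 0.898 3.552
11 3 4.316 2.580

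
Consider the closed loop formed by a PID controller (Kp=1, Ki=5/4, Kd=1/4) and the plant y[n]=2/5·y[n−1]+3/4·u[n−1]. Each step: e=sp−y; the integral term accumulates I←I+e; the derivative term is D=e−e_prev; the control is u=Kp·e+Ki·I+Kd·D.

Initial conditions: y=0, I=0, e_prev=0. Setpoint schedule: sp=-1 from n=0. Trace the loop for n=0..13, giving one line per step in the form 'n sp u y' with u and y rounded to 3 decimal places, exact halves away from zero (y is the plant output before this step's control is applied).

(exact arithmetic carried between steps; '≈' marks a value shown rounded to 6 d.p. or computed from one; I and e_prev carry over from the previous line; the table rounds u and y to 3 d.p., halves away from zero)
n=0: y=0, sp=-1, e=sp−y=-1; I=-1, D=e−e_prev=-1; u=1·(-1)+5/4·(-1)+1/4·(-1)=-2.5; next y=2/5·0+3/4·(-2.5)=-1.875
n=1: y=-1.875, sp=-1, e=sp−y=0.875; I=-0.125, D=e−e_prev=1.875; u=1·0.875+5/4·(-0.125)+1/4·1.875=1.1875; next y=2/5·(-1.875)+3/4·1.1875=0.140625
n=2: y=0.140625, sp=-1, e=sp−y=-1.140625; I=-1.265625, D=e−e_prev=-2.015625; u=1·(-1.140625)+5/4·(-1.265625)+1/4·(-2.015625)≈-3.226563; next y=2/5·0.140625+3/4·(-3.226563)≈-2.363672
n=3: y≈-2.363672, sp=-1, e=sp−y≈1.363672; I≈0.098047, D=e−e_prev≈2.504297; u=1·1.363672+5/4·0.098047+1/4·2.504297≈2.112305; next y=2/5·(-2.363672)+3/4·2.112305≈0.638760
n=4: y≈0.638760, sp=-1, e=sp−y≈-1.638760; I≈-1.540713, D=e−e_prev≈-3.002432; u=1·(-1.638760)+5/4·(-1.540713)+1/4·(-3.002432)≈-4.315259; next y=2/5·0.638760+3/4·(-4.315259)≈-2.980940
n=5: y≈-2.980940, sp=-1, e=sp−y≈1.980940; I≈0.440227, D=e−e_prev≈3.619700; u=1·1.980940+5/4·0.440227+1/4·3.619700≈3.436149; next y=2/5·(-2.980940)+3/4·3.436149≈1.384736
n=6: y≈1.384736, sp=-1, e=sp−y≈-2.384736; I≈-1.944509, D=e−e_prev≈-4.365676; u=1·(-2.384736)+5/4·(-1.944509)+1/4·(-4.365676)≈-5.906791; next y=2/5·1.384736+3/4·(-5.906791)≈-3.876199
n=7: y≈-3.876199, sp=-1, e=sp−y≈2.876199; I≈0.931690, D=e−e_prev≈5.260935; u=1·2.876199+5/4·0.931690+1/4·5.260935≈5.356045; next y=2/5·(-3.876199)+3/4·5.356045≈2.466554
n=8: y≈2.466554, sp=-1, e=sp−y≈-3.466554; I≈-2.534864, D=e−e_prev≈-6.342753; u=1·(-3.466554)+5/4·(-2.534864)+1/4·(-6.342753)≈-8.220823; next y=2/5·2.466554+3/4·(-8.220823)≈-5.178995
n=9: y≈-5.178995, sp=-1, e=sp−y≈4.178995; I≈1.644131, D=e−e_prev≈7.645549; u=1·4.178995+5/4·1.644131+1/4·7.645549≈8.145546; next y=2/5·(-5.178995)+3/4·8.145546≈4.037562
n=10: y≈4.037562, sp=-1, e=sp−y≈-5.037562; I≈-3.393431, D=e−e_prev≈-9.216557; u=1·(-5.037562)+5/4·(-3.393431)+1/4·(-9.216557)≈-11.583489; next y=2/5·4.037562+3/4·(-11.583489)≈-7.072592
n=11: y≈-7.072592, sp=-1, e=sp−y≈6.072592; I≈2.679162, D=e−e_prev≈11.110154; u=1·6.072592+5/4·2.679162+1/4·11.110154≈12.199083; next y=2/5·(-7.072592)+3/4·12.199083≈6.320275
n=12: y≈6.320275, sp=-1, e=sp−y≈-7.320275; I≈-4.641114, D=e−e_prev≈-13.392867; u=1·(-7.320275)+5/4·(-4.641114)+1/4·(-13.392867)≈-16.469884; next y=2/5·6.320275+3/4·(-16.469884)≈-9.824303
n=13: y≈-9.824303, sp=-1, e=sp−y≈8.824303; I≈4.183189, D=e−e_prev≈16.144578; u=1·8.824303+5/4·4.183189+1/4·16.144578≈18.089434; next y=2/5·(-9.824303)+3/4·18.089434≈9.637354

0 -1 -2.500 0.000
1 -1 1.188 -1.875
2 -1 -3.227 0.141
3 -1 2.112 -2.364
4 -1 -4.315 0.639
5 -1 3.436 -2.981
6 -1 -5.907 1.385
7 -1 5.356 -3.876
8 -1 -8.221 2.467
9 -1 8.146 -5.179
10 -1 -11.583 4.038
11 -1 12.199 -7.073
12 -1 -16.470 6.320
13 -1 18.089 -9.824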